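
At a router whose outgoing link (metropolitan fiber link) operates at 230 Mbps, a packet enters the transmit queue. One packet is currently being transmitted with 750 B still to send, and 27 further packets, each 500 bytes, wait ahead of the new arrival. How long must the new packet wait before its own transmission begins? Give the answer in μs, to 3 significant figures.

496 μs

Each queued packet: L/R = 4000/230000000 = 17.3913 μs.
27 queued → 469.565 μs.
Plus remaining 6000 bits of current packet: 26.087 μs.
Queuing delay = 496 μs.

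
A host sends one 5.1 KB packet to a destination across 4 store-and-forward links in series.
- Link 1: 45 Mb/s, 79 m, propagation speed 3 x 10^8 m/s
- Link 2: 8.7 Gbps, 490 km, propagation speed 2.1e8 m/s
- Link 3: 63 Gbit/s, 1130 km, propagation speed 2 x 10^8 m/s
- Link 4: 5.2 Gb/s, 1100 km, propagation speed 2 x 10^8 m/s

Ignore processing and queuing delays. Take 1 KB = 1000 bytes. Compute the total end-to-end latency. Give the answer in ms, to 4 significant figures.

14.40 ms

L = 40800 bits.
Transmission delays (L/R per hop): 0.906667, 0.00468966, 0.000647619, 0.00784615 ms; sum = 0.91985 ms.
Propagation delays (d/s per hop): 0.000263333, 2.33333, 5.65, 5.5 ms; sum = 13.4836 ms.
End-to-end = 14.40 ms.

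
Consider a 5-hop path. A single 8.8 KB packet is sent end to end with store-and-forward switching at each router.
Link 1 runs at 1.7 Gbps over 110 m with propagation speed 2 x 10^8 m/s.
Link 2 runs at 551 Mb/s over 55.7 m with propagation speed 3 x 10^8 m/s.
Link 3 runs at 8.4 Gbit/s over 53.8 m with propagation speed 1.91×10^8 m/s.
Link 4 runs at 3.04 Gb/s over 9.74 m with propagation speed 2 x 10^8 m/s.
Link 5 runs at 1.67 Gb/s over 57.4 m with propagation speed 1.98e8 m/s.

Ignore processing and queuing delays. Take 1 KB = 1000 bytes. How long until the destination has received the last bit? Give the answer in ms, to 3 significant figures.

0.244 ms

L = 70400 bits.
Transmission delays (L/R per hop): 0.0414118, 0.127768, 0.00838095, 0.0231579, 0.0421557 ms; sum = 0.242874 ms.
Propagation delays (d/s per hop): 0.00055, 0.000185667, 0.000281675, 4.87e-05, 0.000289899 ms; sum = 0.00135594 ms.
End-to-end = 0.244 ms.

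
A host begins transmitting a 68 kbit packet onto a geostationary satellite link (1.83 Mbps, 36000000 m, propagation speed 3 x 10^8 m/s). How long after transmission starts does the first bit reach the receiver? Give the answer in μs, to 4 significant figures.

120000 μs

First bit experiences only propagation delay: d/s = 36000000/300000000 = 120000 μs.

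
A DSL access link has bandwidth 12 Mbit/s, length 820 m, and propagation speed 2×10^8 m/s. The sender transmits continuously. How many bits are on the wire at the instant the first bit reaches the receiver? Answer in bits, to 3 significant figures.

49.2 bits

Propagation delay = 820 / 200000000 = 4.1e-06 s.
BDP = R × t_prop = 12000000 × 4.1e-06 = 49.2 bits.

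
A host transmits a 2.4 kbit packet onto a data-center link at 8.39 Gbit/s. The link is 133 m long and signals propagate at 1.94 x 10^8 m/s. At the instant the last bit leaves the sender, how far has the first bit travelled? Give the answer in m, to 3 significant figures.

55.5 m

t_tx = L/R = 2400/8.39e+09 = 2.86055e-07 s.
Distance = s × t_tx = 194000000 × 2.86055e-07 = 55.5 m.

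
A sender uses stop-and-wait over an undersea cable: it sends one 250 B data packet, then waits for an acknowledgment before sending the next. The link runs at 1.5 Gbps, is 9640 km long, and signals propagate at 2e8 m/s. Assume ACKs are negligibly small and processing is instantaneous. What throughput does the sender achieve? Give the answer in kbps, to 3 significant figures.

t_tx = L/R = 2000/1500000000 = 1.33333e-06 s.
t_prop = 9640000/200000000 = 0.0482 s; RTT = 0.0964 s.
Cycle = t_tx + RTT = 0.0964013 s.
Throughput = L / cycle = 2000 / 0.0964013 = 20.7 kbps.

20.7 kbps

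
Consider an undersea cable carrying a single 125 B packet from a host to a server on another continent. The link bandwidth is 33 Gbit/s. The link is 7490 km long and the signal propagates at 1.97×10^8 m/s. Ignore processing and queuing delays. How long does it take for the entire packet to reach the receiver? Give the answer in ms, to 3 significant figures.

38.0 ms

L = 125 × 8 = 1000 bits.
Transmission delay = L/R = 1000 / 33000000000 = 3.0303e-05 ms.
Propagation delay = d/s = 7490000 m / 197000000 m/s = 38.0203 ms.
Total = 38.0 ms.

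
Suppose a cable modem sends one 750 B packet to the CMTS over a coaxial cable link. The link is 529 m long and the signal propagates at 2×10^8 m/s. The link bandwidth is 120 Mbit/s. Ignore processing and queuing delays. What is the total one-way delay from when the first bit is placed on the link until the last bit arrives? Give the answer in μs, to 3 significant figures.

52.6 μs

L = 750 × 8 = 6000 bits.
Transmission delay = L/R = 6000 / 120000000 = 50 μs.
Propagation delay = d/s = 529 m / 200000000 m/s = 2.645 μs.
Total = 52.6 μs.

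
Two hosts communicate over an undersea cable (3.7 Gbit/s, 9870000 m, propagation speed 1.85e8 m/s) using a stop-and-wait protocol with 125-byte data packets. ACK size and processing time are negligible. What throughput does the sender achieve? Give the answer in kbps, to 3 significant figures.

t_tx = L/R = 1000/3700000000 = 2.7027e-07 s.
t_prop = 9870000/185000000 = 0.0533514 s; RTT = 0.106703 s.
Cycle = t_tx + RTT = 0.106703 s.
Throughput = L / cycle = 1000 / 0.106703 = 9.37 kbps.

9.37 kbps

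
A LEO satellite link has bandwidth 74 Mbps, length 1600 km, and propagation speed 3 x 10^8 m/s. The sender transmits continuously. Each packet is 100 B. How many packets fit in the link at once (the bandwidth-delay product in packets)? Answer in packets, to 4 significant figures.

493.3 packets

Propagation delay = 1600000 / 300000000 = 0.00533333 s.
BDP = R × t_prop = 74000000 × 0.00533333 = 394667 bits.
In packets of 800 bits: 493.3 packets.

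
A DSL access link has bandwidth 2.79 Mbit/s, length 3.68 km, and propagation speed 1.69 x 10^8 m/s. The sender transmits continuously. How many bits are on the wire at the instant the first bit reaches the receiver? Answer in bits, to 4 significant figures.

Propagation delay = 3680 / 169000000 = 2.17751e-05 s.
BDP = R × t_prop = 2790000 × 2.17751e-05 = 60.7527 bits.

60.75 bits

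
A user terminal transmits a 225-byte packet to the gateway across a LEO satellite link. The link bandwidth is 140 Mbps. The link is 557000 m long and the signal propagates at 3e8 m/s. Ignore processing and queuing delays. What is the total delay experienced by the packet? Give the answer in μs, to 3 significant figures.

L = 225 × 8 = 1800 bits.
Transmission delay = L/R = 1800 / 140000000 = 12.8571 μs.
Propagation delay = d/s = 557000 m / 300000000 m/s = 1856.67 μs.
Total = 1870 μs.

1870 μs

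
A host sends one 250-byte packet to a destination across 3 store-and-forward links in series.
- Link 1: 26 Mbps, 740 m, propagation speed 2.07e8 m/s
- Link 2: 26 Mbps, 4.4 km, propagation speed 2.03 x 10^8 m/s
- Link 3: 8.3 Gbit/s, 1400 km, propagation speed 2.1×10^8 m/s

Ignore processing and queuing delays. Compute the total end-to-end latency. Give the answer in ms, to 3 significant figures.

6.85 ms

L = 250 × 8 = 2000 bits.
Transmission delays (L/R per hop): 0.0769231, 0.0769231, 0.000240964 ms; sum = 0.154087 ms.
Propagation delays (d/s per hop): 0.00357488, 0.0216749, 6.66667 ms; sum = 6.69192 ms.
End-to-end = 6.85 ms.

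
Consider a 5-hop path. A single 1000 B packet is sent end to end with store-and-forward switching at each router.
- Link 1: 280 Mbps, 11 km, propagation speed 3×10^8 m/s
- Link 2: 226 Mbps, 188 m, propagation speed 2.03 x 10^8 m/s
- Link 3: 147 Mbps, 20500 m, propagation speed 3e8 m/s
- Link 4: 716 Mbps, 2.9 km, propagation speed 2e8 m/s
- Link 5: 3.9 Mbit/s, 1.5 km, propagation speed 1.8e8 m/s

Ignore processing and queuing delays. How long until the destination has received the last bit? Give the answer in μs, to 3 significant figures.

2310 μs

L = 1000 × 8 = 8000 bits.
Transmission delays (L/R per hop): 28.5714, 35.3982, 54.4218, 11.1732, 2051.28 μs; sum = 2180.85 μs.
Propagation delays (d/s per hop): 36.6667, 0.926108, 68.3333, 14.5, 8.33333 μs; sum = 128.759 μs.
End-to-end = 2310 μs.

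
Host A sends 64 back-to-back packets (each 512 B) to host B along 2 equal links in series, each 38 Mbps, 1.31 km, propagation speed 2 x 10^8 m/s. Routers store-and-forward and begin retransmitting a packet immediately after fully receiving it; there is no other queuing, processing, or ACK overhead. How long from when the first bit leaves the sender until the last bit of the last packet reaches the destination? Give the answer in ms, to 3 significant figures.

7.02 ms

Per-hop transmission t_tx = L/R = 4096/38000000 = 0.107789 ms.
Per-hop propagation t_prop = 1310/200000000 = 0.00655 ms.
Pipeline fill: first packet needs 2·t_tx to clear all hops; remaining 63 packets each add one t_tx.
Total = (2+64-1)·t_tx + 2·t_prop = 65·0.107789 + 2·0.00655 = 7.02 ms.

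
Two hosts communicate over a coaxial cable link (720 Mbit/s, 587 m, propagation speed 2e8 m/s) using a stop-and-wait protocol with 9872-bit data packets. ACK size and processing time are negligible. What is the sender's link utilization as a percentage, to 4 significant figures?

70.02 %

t_tx = L/R = 9872/720000000 = 1.37111e-05 s.
t_prop = 587/200000000 = 2.935e-06 s; RTT = 5.87e-06 s.
Cycle = t_tx + RTT = 1.95811e-05 s.
Utilization = t_tx / cycle = 1.37111e-05/1.95811e-05 = 70.02 %.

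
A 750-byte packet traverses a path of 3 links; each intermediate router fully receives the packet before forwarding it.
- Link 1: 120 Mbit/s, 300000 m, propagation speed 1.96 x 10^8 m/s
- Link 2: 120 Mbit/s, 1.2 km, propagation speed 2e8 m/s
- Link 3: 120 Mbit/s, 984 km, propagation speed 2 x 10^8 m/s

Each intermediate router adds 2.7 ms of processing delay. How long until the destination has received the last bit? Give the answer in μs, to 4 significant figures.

L = 750 × 8 = 6000 bits.
Transmission delay per hop = L/R = 6000/120000000 = 50 μs; 3 hops → 150 μs.
Propagation delays (d/s per hop): 1530.61, 6, 4920 μs; sum = 6456.61 μs.
Processing at 2 router(s): 2 × 2.7 ms = 5400 μs.
End-to-end = 12010 μs.

12010 μs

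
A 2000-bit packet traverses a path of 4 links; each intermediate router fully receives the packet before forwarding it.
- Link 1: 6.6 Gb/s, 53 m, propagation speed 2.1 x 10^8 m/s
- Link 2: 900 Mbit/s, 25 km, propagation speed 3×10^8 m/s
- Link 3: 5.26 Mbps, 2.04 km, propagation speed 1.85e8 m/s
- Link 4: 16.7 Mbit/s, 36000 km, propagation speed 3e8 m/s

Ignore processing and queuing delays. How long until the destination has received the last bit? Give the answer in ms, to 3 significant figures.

Transmission delays (L/R per hop): 0.00030303, 0.00222222, 0.380228, 0.11976 ms; sum = 0.502514 ms.
Propagation delays (d/s per hop): 0.000252381, 0.0833333, 0.011027, 120 ms; sum = 120.095 ms.
End-to-end = 121 ms.

121 ms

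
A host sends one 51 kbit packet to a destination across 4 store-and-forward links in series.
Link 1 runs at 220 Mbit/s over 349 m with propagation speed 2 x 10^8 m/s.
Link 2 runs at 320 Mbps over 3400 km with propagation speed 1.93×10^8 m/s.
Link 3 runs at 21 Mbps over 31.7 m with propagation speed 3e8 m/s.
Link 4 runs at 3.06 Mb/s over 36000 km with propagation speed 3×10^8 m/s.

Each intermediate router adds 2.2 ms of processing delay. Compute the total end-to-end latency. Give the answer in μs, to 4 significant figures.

163700 μs

L = 51000 bits.
Transmission delays (L/R per hop): 231.818, 159.375, 2428.57, 16666.7 μs; sum = 19486.4 μs.
Propagation delays (d/s per hop): 1.745, 17616.6, 0.105667, 120000 μs; sum = 137618 μs.
Processing at 3 router(s): 3 × 2.2 ms = 6600 μs.
End-to-end = 163700 μs.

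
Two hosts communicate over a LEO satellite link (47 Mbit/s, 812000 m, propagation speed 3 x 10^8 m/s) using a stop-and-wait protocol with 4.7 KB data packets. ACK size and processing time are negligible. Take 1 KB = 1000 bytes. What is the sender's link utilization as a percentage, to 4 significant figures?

t_tx = L/R = 37600/47000000 = 0.0008 s.
t_prop = 812000/300000000 = 0.00270667 s; RTT = 0.00541333 s.
Cycle = t_tx + RTT = 0.00621333 s.
Utilization = t_tx / cycle = 0.0008/0.00621333 = 12.88 %.

12.88 %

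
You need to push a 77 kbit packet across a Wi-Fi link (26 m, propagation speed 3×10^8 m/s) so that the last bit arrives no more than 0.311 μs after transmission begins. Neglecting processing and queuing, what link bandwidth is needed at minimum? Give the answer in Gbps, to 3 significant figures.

343 Gbps

Propagation delay = 26 / 300000000 = 0.0866667 μs.
Transmission budget = 0.311 − 0.0866667 = 0.224333 μs.
R ≥ L / t_tx = 77000 bits / 2.24333e-07 s = 343 Gbps.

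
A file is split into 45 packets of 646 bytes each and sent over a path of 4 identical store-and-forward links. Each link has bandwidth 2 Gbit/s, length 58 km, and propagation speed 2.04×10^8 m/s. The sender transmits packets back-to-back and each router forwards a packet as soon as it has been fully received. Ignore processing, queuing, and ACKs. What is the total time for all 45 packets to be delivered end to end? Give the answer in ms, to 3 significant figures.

Per-hop transmission t_tx = L/R = 5168/2000000000 = 0.002584 ms.
Per-hop propagation t_prop = 58000/204000000 = 0.284314 ms.
Pipeline fill: first packet needs 4·t_tx to clear all hops; remaining 44 packets each add one t_tx.
Total = (4+45-1)·t_tx + 4·t_prop = 48·0.002584 + 4·0.284314 = 1.26 ms.

1.26 ms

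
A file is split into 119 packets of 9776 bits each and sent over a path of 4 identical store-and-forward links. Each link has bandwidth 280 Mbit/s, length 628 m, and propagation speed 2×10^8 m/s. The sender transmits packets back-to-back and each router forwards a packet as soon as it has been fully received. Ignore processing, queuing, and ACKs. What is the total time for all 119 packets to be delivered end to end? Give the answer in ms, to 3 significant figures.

Per-hop transmission t_tx = L/R = 9776/280000000 = 0.0349143 ms.
Per-hop propagation t_prop = 628/200000000 = 0.00314 ms.
Pipeline fill: first packet needs 4·t_tx to clear all hops; remaining 118 packets each add one t_tx.
Total = (4+119-1)·t_tx + 4·t_prop = 122·0.0349143 + 4·0.00314 = 4.27 ms.

4.27 ms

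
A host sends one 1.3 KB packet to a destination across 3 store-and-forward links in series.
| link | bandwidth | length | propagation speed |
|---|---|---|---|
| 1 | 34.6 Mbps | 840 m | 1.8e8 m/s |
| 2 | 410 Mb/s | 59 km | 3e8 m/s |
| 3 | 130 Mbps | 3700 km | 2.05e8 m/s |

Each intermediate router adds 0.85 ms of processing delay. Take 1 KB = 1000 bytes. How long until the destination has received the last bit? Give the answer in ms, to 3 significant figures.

20.4 ms

L = 10400 bits.
Transmission delays (L/R per hop): 0.300578, 0.0253659, 0.08 ms; sum = 0.405944 ms.
Propagation delays (d/s per hop): 0.00466667, 0.196667, 18.0488 ms; sum = 18.2501 ms.
Processing at 2 router(s): 2 × 0.85 ms = 1.7 ms.
End-to-end = 20.4 ms.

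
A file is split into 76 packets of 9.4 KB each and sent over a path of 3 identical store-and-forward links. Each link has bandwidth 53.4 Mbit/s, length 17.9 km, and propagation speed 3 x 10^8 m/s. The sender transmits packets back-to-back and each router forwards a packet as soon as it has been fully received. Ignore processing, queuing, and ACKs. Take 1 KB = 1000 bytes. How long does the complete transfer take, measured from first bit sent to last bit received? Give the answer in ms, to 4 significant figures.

Per-hop transmission t_tx = L/R = 75200/53400000 = 1.40824 ms.
Per-hop propagation t_prop = 17900/300000000 = 0.0596667 ms.
Pipeline fill: first packet needs 3·t_tx to clear all hops; remaining 75 packets each add one t_tx.
Total = (3+76-1)·t_tx + 3·t_prop = 78·1.40824 + 3·0.0596667 = 110.0 ms.

110.0 ms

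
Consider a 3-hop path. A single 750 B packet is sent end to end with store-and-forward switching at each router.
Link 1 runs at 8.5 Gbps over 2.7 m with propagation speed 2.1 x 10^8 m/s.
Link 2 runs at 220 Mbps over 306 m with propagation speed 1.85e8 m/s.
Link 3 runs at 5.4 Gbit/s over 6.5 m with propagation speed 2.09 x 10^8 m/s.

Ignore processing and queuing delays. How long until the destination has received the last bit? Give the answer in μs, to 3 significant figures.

L = 750 × 8 = 6000 bits.
Transmission delays (L/R per hop): 0.705882, 27.2727, 1.11111 μs; sum = 29.0897 μs.
Propagation delays (d/s per hop): 0.0128571, 1.65405, 0.0311005 μs; sum = 1.69801 μs.
End-to-end = 30.8 μs.

30.8 μs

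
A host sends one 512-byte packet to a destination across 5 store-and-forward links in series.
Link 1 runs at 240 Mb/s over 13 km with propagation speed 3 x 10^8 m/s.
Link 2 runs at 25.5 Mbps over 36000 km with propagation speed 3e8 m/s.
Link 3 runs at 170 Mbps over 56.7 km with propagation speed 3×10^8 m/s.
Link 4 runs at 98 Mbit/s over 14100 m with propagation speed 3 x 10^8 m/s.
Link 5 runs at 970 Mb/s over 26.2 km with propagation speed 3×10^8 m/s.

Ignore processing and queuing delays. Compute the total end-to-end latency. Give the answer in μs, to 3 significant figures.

L = 512 × 8 = 4096 bits.
Transmission delays (L/R per hop): 17.0667, 160.627, 24.0941, 41.7959, 4.22268 μs; sum = 247.807 μs.
Propagation delays (d/s per hop): 43.3333, 120000, 189, 47, 87.3333 μs; sum = 120367 μs.
End-to-end = 121000 μs.

121000 μs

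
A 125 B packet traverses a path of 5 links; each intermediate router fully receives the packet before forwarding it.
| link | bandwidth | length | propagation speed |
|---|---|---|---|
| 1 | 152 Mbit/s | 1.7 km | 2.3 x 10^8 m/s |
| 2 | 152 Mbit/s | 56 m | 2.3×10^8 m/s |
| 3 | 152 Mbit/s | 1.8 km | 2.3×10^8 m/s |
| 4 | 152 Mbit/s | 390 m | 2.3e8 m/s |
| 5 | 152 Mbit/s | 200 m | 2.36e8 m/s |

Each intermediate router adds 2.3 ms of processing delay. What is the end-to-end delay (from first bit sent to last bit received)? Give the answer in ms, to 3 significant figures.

9.25 ms

L = 125 × 8 = 1000 bits.
Transmission delay per hop = L/R = 1000/152000000 = 0.00657895 ms; 5 hops → 0.0328947 ms.
Propagation delays (d/s per hop): 0.0073913, 0.000243478, 0.00782609, 0.00169565, 0.000847458 ms; sum = 0.018004 ms.
Processing at 4 router(s): 4 × 2.3 ms = 9.2 ms.
End-to-end = 9.25 ms.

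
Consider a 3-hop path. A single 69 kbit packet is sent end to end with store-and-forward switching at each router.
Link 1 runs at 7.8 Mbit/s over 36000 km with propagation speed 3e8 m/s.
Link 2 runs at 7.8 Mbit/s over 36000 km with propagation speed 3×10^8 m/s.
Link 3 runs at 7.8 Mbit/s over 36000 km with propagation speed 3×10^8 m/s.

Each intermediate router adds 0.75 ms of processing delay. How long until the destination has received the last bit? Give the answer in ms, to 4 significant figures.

L = 69000 bits.
Transmission delay per hop = L/R = 69000/7800000 = 8.84615 ms; 3 hops → 26.5385 ms.
Propagation delays (d/s per hop): 120, 120, 120 ms; sum = 360 ms.
Processing at 2 router(s): 2 × 0.75 ms = 1.5 ms.
End-to-end = 388.0 ms.

388.0 ms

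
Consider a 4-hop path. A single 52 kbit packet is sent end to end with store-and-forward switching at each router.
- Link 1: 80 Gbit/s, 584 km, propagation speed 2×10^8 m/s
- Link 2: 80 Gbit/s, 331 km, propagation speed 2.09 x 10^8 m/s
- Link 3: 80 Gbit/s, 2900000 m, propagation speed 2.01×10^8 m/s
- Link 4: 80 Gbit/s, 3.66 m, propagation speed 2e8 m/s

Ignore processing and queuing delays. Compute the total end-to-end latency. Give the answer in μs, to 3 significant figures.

18900 μs

L = 52000 bits.
Transmission delay per hop = L/R = 52000/80000000000 = 0.65 μs; 4 hops → 2.6 μs.
Propagation delays (d/s per hop): 2920, 1583.73, 14427.9, 0.0183 μs; sum = 18931.6 μs.
End-to-end = 18900 μs.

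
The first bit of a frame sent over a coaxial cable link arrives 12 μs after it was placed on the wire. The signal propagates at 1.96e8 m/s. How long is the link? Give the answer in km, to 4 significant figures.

2.352 km

d = s × t_prop = 196000000 × 1.2e-05 = 2.352 km.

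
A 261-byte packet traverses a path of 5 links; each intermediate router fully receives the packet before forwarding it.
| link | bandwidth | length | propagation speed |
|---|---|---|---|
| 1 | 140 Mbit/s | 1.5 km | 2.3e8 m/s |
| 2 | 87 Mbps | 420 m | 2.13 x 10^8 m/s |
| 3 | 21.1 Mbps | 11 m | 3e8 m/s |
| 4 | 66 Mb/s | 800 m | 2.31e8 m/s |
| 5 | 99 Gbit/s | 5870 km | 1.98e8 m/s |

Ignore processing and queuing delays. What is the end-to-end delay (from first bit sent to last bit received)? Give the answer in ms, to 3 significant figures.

29.8 ms

L = 261 × 8 = 2088 bits.
Transmission delays (L/R per hop): 0.0149143, 0.024, 0.0989573, 0.0316364, 2.10909e-05 ms; sum = 0.169529 ms.
Propagation delays (d/s per hop): 0.00652174, 0.00197183, 3.66667e-05, 0.0034632, 29.6465 ms; sum = 29.6585 ms.
End-to-end = 29.8 ms.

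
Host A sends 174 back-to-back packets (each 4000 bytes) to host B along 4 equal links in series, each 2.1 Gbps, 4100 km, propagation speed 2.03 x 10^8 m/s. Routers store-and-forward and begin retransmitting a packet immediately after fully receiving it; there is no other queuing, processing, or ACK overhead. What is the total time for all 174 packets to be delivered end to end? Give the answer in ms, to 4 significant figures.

Per-hop transmission t_tx = L/R = 32000/2100000000 = 0.0152381 ms.
Per-hop propagation t_prop = 4100000/2.03e+08 = 20.197 ms.
Pipeline fill: first packet needs 4·t_tx to clear all hops; remaining 173 packets each add one t_tx.
Total = (4+174-1)·t_tx + 4·t_prop = 177·0.0152381 + 4·20.197 = 83.49 ms.

83.49 ms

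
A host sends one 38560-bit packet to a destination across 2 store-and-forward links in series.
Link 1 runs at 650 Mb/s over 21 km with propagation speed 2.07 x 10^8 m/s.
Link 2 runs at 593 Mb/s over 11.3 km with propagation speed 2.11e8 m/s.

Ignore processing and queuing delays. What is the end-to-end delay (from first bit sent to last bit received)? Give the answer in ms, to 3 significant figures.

0.279 ms

Transmission delays (L/R per hop): 0.0593231, 0.0650253 ms; sum = 0.124348 ms.
Propagation delays (d/s per hop): 0.101449, 0.0535545 ms; sum = 0.155004 ms.
End-to-end = 0.279 ms.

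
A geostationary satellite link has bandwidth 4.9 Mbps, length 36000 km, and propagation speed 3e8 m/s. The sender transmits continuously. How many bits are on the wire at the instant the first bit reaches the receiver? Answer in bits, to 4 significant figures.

Propagation delay = 36000000 / 300000000 = 0.12 s.
BDP = R × t_prop = 4900000 × 0.12 = 588000 bits.

588000 bits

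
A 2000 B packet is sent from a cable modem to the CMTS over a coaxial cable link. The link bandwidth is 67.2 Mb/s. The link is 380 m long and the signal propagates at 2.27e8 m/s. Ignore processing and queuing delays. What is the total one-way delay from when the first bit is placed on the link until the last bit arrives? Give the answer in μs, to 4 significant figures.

239.8 μs

L = 2000 × 8 = 16000 bits.
Transmission delay = L/R = 16000 / 67200000 = 238.095 μs.
Propagation delay = d/s = 380 m / 227000000 m/s = 1.67401 μs.
Total = 239.8 μs.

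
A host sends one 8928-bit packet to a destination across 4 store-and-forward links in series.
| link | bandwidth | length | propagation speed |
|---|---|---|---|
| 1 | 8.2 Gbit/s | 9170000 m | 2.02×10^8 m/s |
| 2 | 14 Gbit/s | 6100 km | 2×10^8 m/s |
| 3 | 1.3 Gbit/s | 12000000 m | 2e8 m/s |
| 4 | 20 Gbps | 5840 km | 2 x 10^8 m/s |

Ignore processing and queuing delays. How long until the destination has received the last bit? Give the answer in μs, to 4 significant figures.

Transmission delays (L/R per hop): 1.08878, 0.637714, 6.86769, 0.4464 μs; sum = 9.04059 μs.
Propagation delays (d/s per hop): 45396, 30500, 60000, 29200 μs; sum = 165096 μs.
End-to-end = 165100 μs.

165100 μs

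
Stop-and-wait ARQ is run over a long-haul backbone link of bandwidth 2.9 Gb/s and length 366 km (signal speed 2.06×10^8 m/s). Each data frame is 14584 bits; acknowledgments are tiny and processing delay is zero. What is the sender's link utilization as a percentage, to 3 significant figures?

0.141 %

t_tx = L/R = 14584/2900000000 = 5.02897e-06 s.
t_prop = 366000/206000000 = 0.0017767 s; RTT = 0.0035534 s.
Cycle = t_tx + RTT = 0.00355843 s.
Utilization = t_tx / cycle = 5.02897e-06/0.00355843 = 0.141 %.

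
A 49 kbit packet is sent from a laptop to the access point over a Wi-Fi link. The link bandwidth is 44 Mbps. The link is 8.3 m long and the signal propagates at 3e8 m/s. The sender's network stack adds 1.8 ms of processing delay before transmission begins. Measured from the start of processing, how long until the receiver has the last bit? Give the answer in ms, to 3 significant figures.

L = 49000 bits.
Transmission delay = L/R = 49000 / 44000000 = 1.11364 ms.
Propagation delay = d/s = 8.3 m / 300000000 m/s = 2.76667e-05 ms.
Plus processing delay 1.8 ms = 1.8 ms.
Total = 2.91 ms.

2.91 ms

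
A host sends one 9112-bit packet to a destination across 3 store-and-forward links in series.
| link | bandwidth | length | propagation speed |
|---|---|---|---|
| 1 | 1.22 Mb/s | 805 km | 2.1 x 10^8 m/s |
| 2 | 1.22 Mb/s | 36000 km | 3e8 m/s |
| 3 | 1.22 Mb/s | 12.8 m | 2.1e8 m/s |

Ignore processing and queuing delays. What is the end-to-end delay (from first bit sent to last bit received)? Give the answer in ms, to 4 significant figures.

Transmission delay per hop = L/R = 9112/1220000 = 7.46885 ms; 3 hops → 22.4066 ms.
Propagation delays (d/s per hop): 3.83333, 120, 6.09524e-05 ms; sum = 123.833 ms.
End-to-end = 146.2 ms.

146.2 ms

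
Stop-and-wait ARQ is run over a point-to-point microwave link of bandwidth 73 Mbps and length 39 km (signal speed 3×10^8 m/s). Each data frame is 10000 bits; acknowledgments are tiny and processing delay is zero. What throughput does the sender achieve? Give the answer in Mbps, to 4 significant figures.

t_tx = L/R = 10000/73000000 = 0.000136986 s.
t_prop = 39000/300000000 = 0.00013 s; RTT = 0.00026 s.
Cycle = t_tx + RTT = 0.000396986 s.
Throughput = L / cycle = 10000 / 0.000396986 = 25.19 Mbps.

25.19 Mbps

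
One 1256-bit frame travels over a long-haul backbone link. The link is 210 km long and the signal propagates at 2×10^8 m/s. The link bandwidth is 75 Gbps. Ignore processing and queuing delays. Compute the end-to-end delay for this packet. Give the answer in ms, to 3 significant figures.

Transmission delay = L/R = 1256 / 75000000000 = 1.67467e-05 ms.
Propagation delay = d/s = 210000 m / 200000000 m/s = 1.05 ms.
Total = 1.05 ms.

1.05 ms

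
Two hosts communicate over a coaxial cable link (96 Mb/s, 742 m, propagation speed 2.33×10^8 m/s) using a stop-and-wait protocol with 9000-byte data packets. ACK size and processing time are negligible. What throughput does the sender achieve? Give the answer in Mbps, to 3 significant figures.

t_tx = L/R = 72000/96000000 = 0.00075 s.
t_prop = 742/233000000 = 3.18455e-06 s; RTT = 6.3691e-06 s.
Cycle = t_tx + RTT = 0.000756369 s.
Throughput = L / cycle = 72000 / 0.000756369 = 95.2 Mbps.

95.2 Mbps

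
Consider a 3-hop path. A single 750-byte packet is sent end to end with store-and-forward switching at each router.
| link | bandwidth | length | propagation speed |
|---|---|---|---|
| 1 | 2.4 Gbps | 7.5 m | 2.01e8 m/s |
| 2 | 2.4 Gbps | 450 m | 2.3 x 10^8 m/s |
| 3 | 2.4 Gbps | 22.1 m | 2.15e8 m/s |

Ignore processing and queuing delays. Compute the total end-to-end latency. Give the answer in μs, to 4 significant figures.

L = 750 × 8 = 6000 bits.
Transmission delay per hop = L/R = 6000/2400000000 = 2.5 μs; 3 hops → 7.5 μs.
Propagation delays (d/s per hop): 0.0373134, 1.95652, 0.102791 μs; sum = 2.09663 μs.
End-to-end = 9.597 μs.

9.597 μs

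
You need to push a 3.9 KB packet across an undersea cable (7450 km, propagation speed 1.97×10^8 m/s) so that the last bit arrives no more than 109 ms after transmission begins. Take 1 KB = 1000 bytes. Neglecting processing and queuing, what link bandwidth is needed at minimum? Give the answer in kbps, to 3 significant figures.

L = 31200 bits.
Propagation delay = 7450000 / 197000000 = 37.8173 ms.
Transmission budget = 109 − 37.8173 = 71.1827 ms.
R ≥ L / t_tx = 31200 bits / 0.0711827 s = 438 kbps.

438 kbps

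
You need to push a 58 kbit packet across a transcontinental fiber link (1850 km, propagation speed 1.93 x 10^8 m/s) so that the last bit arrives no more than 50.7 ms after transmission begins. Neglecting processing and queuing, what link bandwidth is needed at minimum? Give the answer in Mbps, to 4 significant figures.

Propagation delay = 1850000 / 193000000 = 9.58549 ms.
Transmission budget = 50.7 − 9.58549 = 41.1145 ms.
R ≥ L / t_tx = 58000 bits / 0.0411145 s = 1.411 Mbps.

1.411 Mbps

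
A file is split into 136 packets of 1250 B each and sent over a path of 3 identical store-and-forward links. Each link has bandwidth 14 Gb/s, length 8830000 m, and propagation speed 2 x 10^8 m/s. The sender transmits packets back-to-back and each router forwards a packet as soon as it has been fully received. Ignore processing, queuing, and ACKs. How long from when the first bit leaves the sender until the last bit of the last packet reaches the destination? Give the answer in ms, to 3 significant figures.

133 ms

Per-hop transmission t_tx = L/R = 10000/14000000000 = 0.000714286 ms.
Per-hop propagation t_prop = 8830000/200000000 = 44.15 ms.
Pipeline fill: first packet needs 3·t_tx to clear all hops; remaining 135 packets each add one t_tx.
Total = (3+136-1)·t_tx + 3·t_prop = 138·0.000714286 + 3·44.15 = 133 ms.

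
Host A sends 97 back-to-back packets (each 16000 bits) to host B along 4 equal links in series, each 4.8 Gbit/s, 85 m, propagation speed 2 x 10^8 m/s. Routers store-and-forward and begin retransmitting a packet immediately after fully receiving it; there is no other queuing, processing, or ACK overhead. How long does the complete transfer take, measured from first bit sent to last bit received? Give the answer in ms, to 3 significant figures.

0.335 ms

Per-hop transmission t_tx = L/R = 16000/4800000000 = 0.00333333 ms.
Per-hop propagation t_prop = 85/200000000 = 0.000425 ms.
Pipeline fill: first packet needs 4·t_tx to clear all hops; remaining 96 packets each add one t_tx.
Total = (4+97-1)·t_tx + 4·t_prop = 100·0.00333333 + 4·0.000425 = 0.335 ms.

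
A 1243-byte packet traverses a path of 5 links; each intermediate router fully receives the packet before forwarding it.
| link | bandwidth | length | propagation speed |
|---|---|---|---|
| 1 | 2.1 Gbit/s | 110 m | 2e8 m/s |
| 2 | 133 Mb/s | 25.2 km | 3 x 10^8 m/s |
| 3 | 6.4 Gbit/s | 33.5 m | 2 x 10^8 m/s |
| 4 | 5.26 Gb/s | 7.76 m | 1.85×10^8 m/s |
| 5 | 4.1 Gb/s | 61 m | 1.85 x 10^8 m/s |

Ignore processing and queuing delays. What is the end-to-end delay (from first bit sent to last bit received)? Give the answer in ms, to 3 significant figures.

L = 1243 × 8 = 9944 bits.
Transmission delays (L/R per hop): 0.00473524, 0.0747669, 0.00155375, 0.00189049, 0.00242537 ms; sum = 0.0853718 ms.
Propagation delays (d/s per hop): 0.00055, 0.084, 0.0001675, 4.19459e-05, 0.00032973 ms; sum = 0.0850892 ms.
End-to-end = 0.170 ms.

0.170 ms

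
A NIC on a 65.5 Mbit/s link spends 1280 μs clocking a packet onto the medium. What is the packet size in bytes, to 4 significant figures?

10480 bytes

L = R × t_tx = 65500000 b/s × 0.00128 s = 83840 bits.
In bytes: 83840 / 8 = 10480 bytes.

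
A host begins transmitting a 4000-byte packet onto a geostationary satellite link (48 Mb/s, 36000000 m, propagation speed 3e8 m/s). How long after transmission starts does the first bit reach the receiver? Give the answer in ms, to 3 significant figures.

120 ms

First bit experiences only propagation delay: d/s = 36000000/300000000 = 120 ms.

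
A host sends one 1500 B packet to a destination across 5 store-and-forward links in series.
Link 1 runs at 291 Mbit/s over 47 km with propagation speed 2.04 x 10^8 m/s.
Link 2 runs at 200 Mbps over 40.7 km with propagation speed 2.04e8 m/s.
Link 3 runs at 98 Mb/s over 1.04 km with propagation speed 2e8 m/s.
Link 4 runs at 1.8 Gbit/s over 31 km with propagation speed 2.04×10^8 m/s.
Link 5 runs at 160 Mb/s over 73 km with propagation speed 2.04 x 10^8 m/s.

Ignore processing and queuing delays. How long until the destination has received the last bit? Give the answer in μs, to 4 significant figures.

1250 μs

L = 1500 × 8 = 12000 bits.
Transmission delays (L/R per hop): 41.2371, 60, 122.449, 6.66667, 75 μs; sum = 305.353 μs.
Propagation delays (d/s per hop): 230.392, 199.51, 5.2, 151.961, 357.843 μs; sum = 944.906 μs.
End-to-end = 1250 μs.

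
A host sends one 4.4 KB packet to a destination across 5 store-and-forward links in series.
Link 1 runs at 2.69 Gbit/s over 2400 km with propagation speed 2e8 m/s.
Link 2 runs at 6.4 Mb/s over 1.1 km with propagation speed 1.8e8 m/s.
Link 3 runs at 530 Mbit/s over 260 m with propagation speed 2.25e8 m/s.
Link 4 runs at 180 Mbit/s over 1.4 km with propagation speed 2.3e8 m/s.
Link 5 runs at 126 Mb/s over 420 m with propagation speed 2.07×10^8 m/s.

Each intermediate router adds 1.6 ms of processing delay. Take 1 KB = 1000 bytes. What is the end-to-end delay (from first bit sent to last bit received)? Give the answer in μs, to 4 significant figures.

L = 35200 bits.
Transmission delays (L/R per hop): 13.0855, 5500, 66.4151, 195.556, 279.365 μs; sum = 6054.42 μs.
Propagation delays (d/s per hop): 12000, 6.11111, 1.15556, 6.08696, 2.02899 μs; sum = 12015.4 μs.
Processing at 4 router(s): 4 × 1.6 ms = 6400 μs.
End-to-end = 24470 μs.

24470 μs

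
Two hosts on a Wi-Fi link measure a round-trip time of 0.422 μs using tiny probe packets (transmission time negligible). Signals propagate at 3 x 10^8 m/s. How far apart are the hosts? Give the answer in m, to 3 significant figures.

One-way propagation = RTT/2 = 0.211 μs.
d = s × t = 300000000 × 2.11e-07 = 63.3 m.

63.3 m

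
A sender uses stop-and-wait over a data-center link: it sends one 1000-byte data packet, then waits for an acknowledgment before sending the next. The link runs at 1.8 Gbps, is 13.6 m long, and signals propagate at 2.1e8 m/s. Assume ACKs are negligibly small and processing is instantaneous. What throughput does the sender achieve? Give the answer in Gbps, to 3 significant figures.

1.75 Gbps

t_tx = L/R = 8000/1800000000 = 4.44444e-06 s.
t_prop = 13.6/210000000 = 6.47619e-08 s; RTT = 1.29524e-07 s.
Cycle = t_tx + RTT = 4.57397e-06 s.
Throughput = L / cycle = 8000 / 4.57397e-06 = 1.75 Gbps.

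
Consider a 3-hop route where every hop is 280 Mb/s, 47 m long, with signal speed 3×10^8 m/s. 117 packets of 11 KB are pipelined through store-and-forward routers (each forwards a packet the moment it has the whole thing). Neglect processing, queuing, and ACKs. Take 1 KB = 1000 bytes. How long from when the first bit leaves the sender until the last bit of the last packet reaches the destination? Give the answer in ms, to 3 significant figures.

37.4 ms

Per-hop transmission t_tx = L/R = 88000/280000000 = 0.314286 ms.
Per-hop propagation t_prop = 47/300000000 = 0.000156667 ms.
Pipeline fill: first packet needs 3·t_tx to clear all hops; remaining 116 packets each add one t_tx.
Total = (3+117-1)·t_tx + 3·t_prop = 119·0.314286 + 3·0.000156667 = 37.4 ms.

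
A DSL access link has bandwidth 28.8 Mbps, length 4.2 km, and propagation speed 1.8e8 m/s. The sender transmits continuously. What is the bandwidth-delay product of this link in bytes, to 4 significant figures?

Propagation delay = 4200 / 180000000 = 2.33333e-05 s.
BDP = R × t_prop = 28800000 × 2.33333e-05 = 672 bits.
In bytes: 672/8 = 84.00 bytes.

84.00 bytes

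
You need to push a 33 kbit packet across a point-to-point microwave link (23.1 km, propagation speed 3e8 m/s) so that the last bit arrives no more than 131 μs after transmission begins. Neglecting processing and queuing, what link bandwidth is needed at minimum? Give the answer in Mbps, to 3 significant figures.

611 Mbps

Propagation delay = 23100 / 300000000 = 77 μs.
Transmission budget = 131 − 77 = 54 μs.
R ≥ L / t_tx = 33000 bits / 5.4e-05 s = 611 Mbps.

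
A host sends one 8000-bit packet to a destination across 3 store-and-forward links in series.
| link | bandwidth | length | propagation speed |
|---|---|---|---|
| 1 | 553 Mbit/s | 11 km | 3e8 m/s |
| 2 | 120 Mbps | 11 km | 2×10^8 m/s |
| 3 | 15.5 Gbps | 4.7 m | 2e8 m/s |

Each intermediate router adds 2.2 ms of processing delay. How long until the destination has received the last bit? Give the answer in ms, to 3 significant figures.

4.57 ms

Transmission delays (L/R per hop): 0.0144665, 0.0666667, 0.000516129 ms; sum = 0.0816493 ms.
Propagation delays (d/s per hop): 0.0366667, 0.055, 2.35e-05 ms; sum = 0.0916902 ms.
Processing at 2 router(s): 2 × 2.2 ms = 4.4 ms.
End-to-end = 4.57 ms.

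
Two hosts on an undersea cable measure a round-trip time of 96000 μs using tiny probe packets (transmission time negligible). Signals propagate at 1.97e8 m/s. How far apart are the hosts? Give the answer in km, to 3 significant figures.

9460 km

One-way propagation = RTT/2 = 48000 μs.
d = s × t = 197000000 × 0.048 = 9460 km.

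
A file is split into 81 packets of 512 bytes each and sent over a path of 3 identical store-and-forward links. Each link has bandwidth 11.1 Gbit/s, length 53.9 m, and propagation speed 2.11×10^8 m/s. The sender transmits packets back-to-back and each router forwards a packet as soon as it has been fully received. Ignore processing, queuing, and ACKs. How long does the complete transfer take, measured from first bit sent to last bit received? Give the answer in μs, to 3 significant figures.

Per-hop transmission t_tx = L/R = 4096/11100000000 = 0.369009 μs.
Per-hop propagation t_prop = 53.9/211000000 = 0.25545 μs.
Pipeline fill: first packet needs 3·t_tx to clear all hops; remaining 80 packets each add one t_tx.
Total = (3+81-1)·t_tx + 3·t_prop = 83·0.369009 + 3·0.25545 = 31.4 μs.

31.4 μs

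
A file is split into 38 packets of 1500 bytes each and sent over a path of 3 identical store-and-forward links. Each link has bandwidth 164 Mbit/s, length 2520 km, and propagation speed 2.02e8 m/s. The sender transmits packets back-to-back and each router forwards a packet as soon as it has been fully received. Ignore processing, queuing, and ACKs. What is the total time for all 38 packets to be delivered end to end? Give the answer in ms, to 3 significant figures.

40.4 ms

Per-hop transmission t_tx = L/R = 12000/164000000 = 0.0731707 ms.
Per-hop propagation t_prop = 2520000/202000000 = 12.4752 ms.
Pipeline fill: first packet needs 3·t_tx to clear all hops; remaining 37 packets each add one t_tx.
Total = (3+38-1)·t_tx + 3·t_prop = 40·0.0731707 + 3·12.4752 = 40.4 ms.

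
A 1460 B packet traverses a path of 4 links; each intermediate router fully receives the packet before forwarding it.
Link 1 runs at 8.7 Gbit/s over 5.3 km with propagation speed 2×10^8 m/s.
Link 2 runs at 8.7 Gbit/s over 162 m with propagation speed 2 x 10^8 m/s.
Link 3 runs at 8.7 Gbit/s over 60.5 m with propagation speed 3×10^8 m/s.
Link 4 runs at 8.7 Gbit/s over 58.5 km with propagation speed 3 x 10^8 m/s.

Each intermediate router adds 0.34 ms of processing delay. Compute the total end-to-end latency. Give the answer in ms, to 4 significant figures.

1.248 ms

L = 1460 × 8 = 11680 bits.
Transmission delay per hop = L/R = 11680/8700000000 = 0.00134253 ms; 4 hops → 0.00537011 ms.
Propagation delays (d/s per hop): 0.0265, 0.00081, 0.000201667, 0.195 ms; sum = 0.222512 ms.
Processing at 3 router(s): 3 × 0.34 ms = 1.02 ms.
End-to-end = 1.248 ms.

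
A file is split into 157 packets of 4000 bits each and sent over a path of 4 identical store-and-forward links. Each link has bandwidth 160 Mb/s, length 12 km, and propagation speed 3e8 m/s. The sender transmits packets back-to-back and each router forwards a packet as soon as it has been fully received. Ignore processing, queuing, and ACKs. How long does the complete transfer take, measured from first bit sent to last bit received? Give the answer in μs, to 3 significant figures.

Per-hop transmission t_tx = L/R = 4000/160000000 = 25 μs.
Per-hop propagation t_prop = 12000/300000000 = 40 μs.
Pipeline fill: first packet needs 4·t_tx to clear all hops; remaining 156 packets each add one t_tx.
Total = (4+157-1)·t_tx + 4·t_prop = 160·25 + 4·40 = 4160 μs.

4160 μs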